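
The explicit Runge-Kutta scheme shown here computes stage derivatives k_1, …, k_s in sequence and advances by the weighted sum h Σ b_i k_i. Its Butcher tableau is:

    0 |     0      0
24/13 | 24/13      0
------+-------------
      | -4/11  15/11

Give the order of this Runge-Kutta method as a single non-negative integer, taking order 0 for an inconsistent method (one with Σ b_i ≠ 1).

b = (-4/11, 15/11)
c = (0, 24/13)
Σ b_i: (-4/11)·1 + 15/11·1 = 1 ✓
b·c: 15/11·24/13 = 360/143 ≠ 1/2 ⇒ order 1.

1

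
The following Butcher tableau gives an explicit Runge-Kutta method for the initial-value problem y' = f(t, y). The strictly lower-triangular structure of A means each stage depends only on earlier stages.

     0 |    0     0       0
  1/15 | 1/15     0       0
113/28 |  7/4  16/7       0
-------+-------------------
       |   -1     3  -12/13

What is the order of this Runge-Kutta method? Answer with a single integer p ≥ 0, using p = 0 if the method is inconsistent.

b = (-1, 3, -12/13)
c = (0, 1/15, 113/28)
Ac = (0, 0, 16/105)
Σ b_i: (-1)·1 + 3·1 + (-12/13)·1 = 14/13 ≠ 1 ⇒ order 0.

0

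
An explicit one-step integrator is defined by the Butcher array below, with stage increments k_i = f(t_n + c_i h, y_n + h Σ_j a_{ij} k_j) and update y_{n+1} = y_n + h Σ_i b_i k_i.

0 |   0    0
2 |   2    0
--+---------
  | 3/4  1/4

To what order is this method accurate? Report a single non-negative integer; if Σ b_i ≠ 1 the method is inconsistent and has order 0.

2

b = (3/4, 1/4)
c = (0, 2)
Σ b_i: 3/4·1 + 1/4·1 = 1 ✓
b·c: 1/4·2 = 1/2 ✓; 2 stages ⇒ order 2.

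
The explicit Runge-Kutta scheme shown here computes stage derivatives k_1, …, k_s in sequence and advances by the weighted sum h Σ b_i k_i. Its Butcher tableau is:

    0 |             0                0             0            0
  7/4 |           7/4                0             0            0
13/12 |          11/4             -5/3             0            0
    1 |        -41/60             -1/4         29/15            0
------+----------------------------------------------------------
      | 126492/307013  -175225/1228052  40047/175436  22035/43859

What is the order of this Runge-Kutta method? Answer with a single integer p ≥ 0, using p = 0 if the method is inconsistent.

3

b = (126492/307013, -175225/1228052, 40047/175436, 22035/43859)
c = (0, 7/4, 13/12, 1)
Ac = (0, 0, -35/12, 1193/720)
Σ b_i: 126492/307013·1 + (-175225/1228052)·1 + 40047/175436·1 + 22035/43859·1 = 1 ✓
b·c: (-175225/1228052)·7/4 + 40047/175436·13/12 + 22035/43859·1 = 1/2 ✓
b·c²: (-175225/1228052)·49/16 + 40047/175436·169/144 + 22035/43859·1 = 1/3 ✓
b·Ac: 40047/175436·(-35/12) + 22035/43859·1193/720 = 1/6 ✓
b·c³: (-175225/1228052)·343/64 + 40047/175436·2197/1728 + 22035/43859·1 = 352771/12631392 ≠ 1/4 ⇒ order 3.
b·(c∘Ac): 40047/175436·(-455/144) + 22035/43859·1193/720 = 312091/2806976 ≠ 1/8
b·Ac²: 40047/175436·(-245/48) + 22035/43859·12989/8640 = -1294213/3157848 ≠ 1/12
b·A²c: 22035/43859·(-203/36) = -1491035/526308 ≠ 1/24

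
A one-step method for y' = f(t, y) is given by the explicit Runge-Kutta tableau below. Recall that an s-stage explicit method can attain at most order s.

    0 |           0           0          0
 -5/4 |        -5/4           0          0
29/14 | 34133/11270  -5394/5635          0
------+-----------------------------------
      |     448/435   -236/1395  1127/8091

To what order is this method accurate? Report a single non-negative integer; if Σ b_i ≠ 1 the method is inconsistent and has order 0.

3

b = (448/435, -236/1395, 1127/8091)
c = (0, -5/4, 29/14)
Ac = (0, 0, 2697/2254)
Σ b_i: 448/435·1 + (-236/1395)·1 + 1127/8091·1 = 1 ✓
b·c: (-236/1395)·(-5/4) + 1127/8091·29/14 = 1/2 ✓
b·c²: (-236/1395)·25/16 + 1127/8091·841/196 = 1/3 ✓
b·Ac: 1127/8091·2697/2254 = 1/6 ✓; 3 stages ⇒ order 3.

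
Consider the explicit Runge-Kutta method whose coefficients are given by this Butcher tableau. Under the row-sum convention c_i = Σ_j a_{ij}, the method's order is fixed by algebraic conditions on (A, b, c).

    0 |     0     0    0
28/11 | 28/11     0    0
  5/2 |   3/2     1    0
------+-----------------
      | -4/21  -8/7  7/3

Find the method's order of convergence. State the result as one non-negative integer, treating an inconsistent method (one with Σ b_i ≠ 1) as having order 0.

b = (-4/21, -8/7, 7/3)
c = (0, 28/11, 5/2)
Ac = (0, 0, 28/11)
Σ b_i: (-4/21)·1 + (-8/7)·1 + 7/3·1 = 1 ✓
b·c: (-8/7)·28/11 + 7/3·5/2 = 193/66 ≠ 1/2 ⇒ order 1.

1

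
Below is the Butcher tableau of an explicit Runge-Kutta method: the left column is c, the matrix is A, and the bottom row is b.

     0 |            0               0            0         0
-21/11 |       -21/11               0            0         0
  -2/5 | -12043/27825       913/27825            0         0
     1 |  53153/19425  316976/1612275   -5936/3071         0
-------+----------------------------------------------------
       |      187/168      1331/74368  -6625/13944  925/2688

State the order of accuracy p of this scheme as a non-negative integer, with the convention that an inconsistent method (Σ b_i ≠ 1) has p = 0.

b = (187/168, 1331/74368, -6625/13944, 925/2688)
c = (0, -21/11, -2/5, 1)
Ac = (0, 0, -83/1325, 368/925)
Σ b_i: 187/168·1 + 1331/74368·1 + (-6625/13944)·1 + 925/2688·1 = 1 ✓
b·c: 1331/74368·(-21/11) + (-6625/13944)·(-2/5) + 925/2688·1 = 1/2 ✓
b·c²: 1331/74368·441/121 + (-6625/13944)·4/25 + 925/2688·1 = 1/3 ✓
b·Ac: (-6625/13944)·(-83/1325) + 925/2688·368/925 = 1/6 ✓
b·c³: 1331/74368·(-9261/1331) + (-6625/13944)·(-8/125) + 925/2688·1 = 1/4 ✓
b·(c∘Ac): (-6625/13944)·166/6625 + 925/2688·368/925 = 1/8 ✓
b·Ac²: (-6625/13944)·1743/14575 + 925/2688·112/275 = 1/12 ✓
b·A²c: 925/2688·112/925 = 1/24 ✓; 4 stages ⇒ order 4.

4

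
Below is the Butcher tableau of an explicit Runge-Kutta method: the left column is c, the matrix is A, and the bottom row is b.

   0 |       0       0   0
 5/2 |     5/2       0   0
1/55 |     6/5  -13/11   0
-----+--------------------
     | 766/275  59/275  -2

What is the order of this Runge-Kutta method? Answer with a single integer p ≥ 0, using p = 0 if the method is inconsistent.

b = (766/275, 59/275, -2)
c = (0, 5/2, 1/55)
Ac = (0, 0, -65/22)
Σ b_i: 766/275·1 + 59/275·1 + (-2)·1 = 1 ✓
b·c: 59/275·5/2 + (-2)·1/55 = 1/2 ✓
b·c²: 59/275·25/4 + (-2)·1/3025 = 16217/12100 ≠ 1/3 ⇒ order 2.
b·Ac: (-2)·(-65/22) = 65/11 ≠ 1/6

2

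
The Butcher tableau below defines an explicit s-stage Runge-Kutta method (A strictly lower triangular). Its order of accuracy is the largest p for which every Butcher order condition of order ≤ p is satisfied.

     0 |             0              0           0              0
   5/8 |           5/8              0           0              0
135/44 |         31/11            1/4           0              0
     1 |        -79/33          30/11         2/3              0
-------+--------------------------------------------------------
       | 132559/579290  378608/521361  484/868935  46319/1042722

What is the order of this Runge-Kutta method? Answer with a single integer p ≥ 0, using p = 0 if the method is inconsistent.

b = (132559/579290, 378608/521361, 484/868935, 46319/1042722)
c = (0, 5/8, 135/44, 1)
Ac = (0, 0, 5/32, 15/4)
Σ b_i: 132559/579290·1 + 378608/521361·1 + 484/868935·1 + 46319/1042722·1 = 1 ✓
b·c: 378608/521361·5/8 + 484/868935·135/44 + 46319/1042722·1 = 1/2 ✓
b·c²: 378608/521361·25/64 + 484/868935·18225/1936 + 46319/1042722·1 = 1/3 ✓
b·Ac: 484/868935·5/32 + 46319/1042722·15/4 = 1/6 ✓
b·c³: 378608/521361·125/512 + 484/868935·2460375/85184 + 46319/1042722·1 = 14547073/61173024 ≠ 1/4 ⇒ order 3.
b·(c∘Ac): 484/868935·675/1408 + 46319/1042722·15/4 = 927865/5561184 ≠ 1/8
b·Ac²: 484/868935·25/256 + 46319/1042722·28425/3872 = 219472865/672903264 ≠ 1/12
b·A²c: 46319/1042722·5/48 = 231595/50050656 ≠ 1/24

3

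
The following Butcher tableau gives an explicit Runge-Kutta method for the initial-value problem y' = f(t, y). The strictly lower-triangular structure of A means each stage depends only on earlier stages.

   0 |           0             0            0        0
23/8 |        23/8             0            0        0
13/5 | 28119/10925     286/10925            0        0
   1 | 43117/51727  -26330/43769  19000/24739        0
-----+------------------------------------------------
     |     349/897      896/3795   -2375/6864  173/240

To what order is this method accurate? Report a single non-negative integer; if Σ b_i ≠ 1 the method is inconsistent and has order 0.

4

b = (349/897, 896/3795, -2375/6864, 173/240)
c = (0, 23/8, 13/5, 1)
Ac = (0, 0, 143/1900, 185/692)
Σ b_i: 349/897·1 + 896/3795·1 + (-2375/6864)·1 + 173/240·1 = 1 ✓
b·c: 896/3795·23/8 + (-2375/6864)·13/5 + 173/240·1 = 1/2 ✓
b·c²: 896/3795·529/64 + (-2375/6864)·169/25 + 173/240·1 = 1/3 ✓
b·Ac: (-2375/6864)·143/1900 + 173/240·185/692 = 1/6 ✓
b·c³: 896/3795·12167/512 + (-2375/6864)·2197/125 + 173/240·1 = 1/4 ✓
b·(c∘Ac): (-2375/6864)·1859/9500 + 173/240·185/692 = 1/8 ✓
b·Ac²: (-2375/6864)·3289/15200 + 173/240·1215/5536 = 1/12 ✓
b·A²c: 173/240·10/173 = 1/24 ✓; 4 stages ⇒ order 4.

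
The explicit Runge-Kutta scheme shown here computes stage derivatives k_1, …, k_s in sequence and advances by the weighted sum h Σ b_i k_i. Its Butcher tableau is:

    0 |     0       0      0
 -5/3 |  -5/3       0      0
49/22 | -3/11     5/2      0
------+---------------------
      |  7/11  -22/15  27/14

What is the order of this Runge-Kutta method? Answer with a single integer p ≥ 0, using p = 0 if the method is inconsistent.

0

b = (7/11, -22/15, 27/14)
c = (0, -5/3, 49/22)
Ac = (0, 0, -25/6)
Σ b_i: 7/11·1 + (-22/15)·1 + 27/14·1 = 2537/2310 ≠ 1 ⇒ order 0.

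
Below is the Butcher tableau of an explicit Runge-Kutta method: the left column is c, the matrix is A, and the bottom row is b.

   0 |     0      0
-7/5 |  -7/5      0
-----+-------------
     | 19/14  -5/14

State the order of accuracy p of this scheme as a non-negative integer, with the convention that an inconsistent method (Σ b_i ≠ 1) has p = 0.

b = (19/14, -5/14)
c = (0, -7/5)
Σ b_i: 19/14·1 + (-5/14)·1 = 1 ✓
b·c: (-5/14)·(-7/5) = 1/2 ✓; 2 stages ⇒ order 2.

2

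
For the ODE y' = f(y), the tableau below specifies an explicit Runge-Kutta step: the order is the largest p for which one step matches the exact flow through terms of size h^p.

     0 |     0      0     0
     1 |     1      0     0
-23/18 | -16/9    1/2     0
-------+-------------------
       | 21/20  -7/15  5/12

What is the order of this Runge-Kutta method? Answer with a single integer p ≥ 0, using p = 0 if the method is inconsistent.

b = (21/20, -7/15, 5/12)
c = (0, 1, -23/18)
Ac = (0, 0, 1/2)
Σ b_i: 21/20·1 + (-7/15)·1 + 5/12·1 = 1 ✓
b·c: (-7/15)·1 + 5/12·(-23/18) = -1079/1080 ≠ 1/2 ⇒ order 1.

1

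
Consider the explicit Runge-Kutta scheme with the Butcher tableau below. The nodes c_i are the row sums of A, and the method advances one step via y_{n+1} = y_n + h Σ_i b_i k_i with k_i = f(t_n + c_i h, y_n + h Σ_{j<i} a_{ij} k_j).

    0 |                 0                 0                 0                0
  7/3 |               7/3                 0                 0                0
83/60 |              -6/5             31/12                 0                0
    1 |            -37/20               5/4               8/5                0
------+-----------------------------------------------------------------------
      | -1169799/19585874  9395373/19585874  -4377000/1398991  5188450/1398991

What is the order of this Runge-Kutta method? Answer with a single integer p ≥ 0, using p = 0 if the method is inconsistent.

3

b = (-1169799/19585874, 9395373/19585874, -4377000/1398991, 5188450/1398991)
c = (0, 7/3, 83/60, 1)
Ac = (0, 0, 217/36, 513/100)
Σ b_i: (-1169799/19585874)·1 + 9395373/19585874·1 + (-4377000/1398991)·1 + 5188450/1398991·1 = 1 ✓
b·c: 9395373/19585874·7/3 + (-4377000/1398991)·83/60 + 5188450/1398991·1 = 1/2 ✓
b·c²: 9395373/19585874·49/9 + (-4377000/1398991)·6889/3600 + 5188450/1398991·1 = 1/3 ✓
b·Ac: (-4377000/1398991)·217/36 + 5188450/1398991·513/100 = 1/6 ✓
b·c³: 9395373/19585874·343/27 + (-4377000/1398991)·571787/216000 + 5188450/1398991·1 = 153162203/100727352 ≠ 1/4 ⇒ order 3.
b·(c∘Ac): (-4377000/1398991)·18011/2160 + 5188450/1398991·513/100 = -88924876/12590919 ≠ 1/8
b·Ac²: (-4377000/1398991)·1519/108 + 5188450/1398991·14801/1500 = -932897593/125909190 ≠ 1/12
b·A²c: 5188450/1398991·434/45 = 450357460/12590919 ≠ 1/24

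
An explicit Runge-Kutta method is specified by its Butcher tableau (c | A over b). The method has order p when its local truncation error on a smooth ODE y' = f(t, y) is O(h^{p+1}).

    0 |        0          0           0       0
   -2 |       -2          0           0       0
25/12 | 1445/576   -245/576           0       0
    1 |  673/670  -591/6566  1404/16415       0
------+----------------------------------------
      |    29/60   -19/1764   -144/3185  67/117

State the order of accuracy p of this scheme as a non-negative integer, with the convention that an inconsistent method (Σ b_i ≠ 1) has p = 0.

4

b = (29/60, -19/1764, -144/3185, 67/117)
c = (0, -2, 25/12, 1)
Ac = (0, 0, 245/288, 24/67)
Σ b_i: 29/60·1 + (-19/1764)·1 + (-144/3185)·1 + 67/117·1 = 1 ✓
b·c: (-19/1764)·(-2) + (-144/3185)·25/12 + 67/117·1 = 1/2 ✓
b·c²: (-19/1764)·4 + (-144/3185)·625/144 + 67/117·1 = 1/3 ✓
b·Ac: (-144/3185)·245/288 + 67/117·24/67 = 1/6 ✓
b·c³: (-19/1764)·(-8) + (-144/3185)·15625/1728 + 67/117·1 = 1/4 ✓
b·(c∘Ac): (-144/3185)·6125/3456 + 67/117·24/67 = 1/8 ✓
b·Ac²: (-144/3185)·(-245/144) + 67/117·3/268 = 1/12 ✓
b·A²c: 67/117·39/536 = 1/24 ✓; 4 stages ⇒ order 4.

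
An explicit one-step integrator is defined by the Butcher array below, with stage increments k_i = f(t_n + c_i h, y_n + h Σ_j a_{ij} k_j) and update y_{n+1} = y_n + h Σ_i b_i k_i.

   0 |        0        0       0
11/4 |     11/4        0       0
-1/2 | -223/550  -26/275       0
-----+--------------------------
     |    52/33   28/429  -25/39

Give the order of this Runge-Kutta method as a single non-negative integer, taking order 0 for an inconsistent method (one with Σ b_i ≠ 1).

b = (52/33, 28/429, -25/39)
c = (0, 11/4, -1/2)
Ac = (0, 0, -13/50)
Σ b_i: 52/33·1 + 28/429·1 + (-25/39)·1 = 1 ✓
b·c: 28/429·11/4 + (-25/39)·(-1/2) = 1/2 ✓
b·c²: 28/429·121/16 + (-25/39)·1/4 = 1/3 ✓
b·Ac: (-25/39)·(-13/50) = 1/6 ✓; 3 stages ⇒ order 3.

3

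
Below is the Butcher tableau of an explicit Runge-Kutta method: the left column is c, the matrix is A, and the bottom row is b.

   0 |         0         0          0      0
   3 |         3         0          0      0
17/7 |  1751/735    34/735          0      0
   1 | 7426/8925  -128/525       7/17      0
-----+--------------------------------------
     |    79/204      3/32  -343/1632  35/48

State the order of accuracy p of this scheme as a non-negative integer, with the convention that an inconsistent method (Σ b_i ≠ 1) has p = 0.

4

b = (79/204, 3/32, -343/1632, 35/48)
c = (0, 3, 17/7, 1)
Ac = (0, 0, 34/245, 47/175)
Σ b_i: 79/204·1 + 3/32·1 + (-343/1632)·1 + 35/48·1 = 1 ✓
b·c: 3/32·3 + (-343/1632)·17/7 + 35/48·1 = 1/2 ✓
b·c²: 3/32·9 + (-343/1632)·289/49 + 35/48·1 = 1/3 ✓
b·Ac: (-343/1632)·34/245 + 35/48·47/175 = 1/6 ✓
b·c³: 3/32·27 + (-343/1632)·4913/343 + 35/48·1 = 1/4 ✓
b·(c∘Ac): (-343/1632)·578/1715 + 35/48·47/175 = 1/8 ✓
b·Ac²: (-343/1632)·102/245 + 35/48·41/175 = 1/12 ✓
b·A²c: 35/48·2/35 = 1/24 ✓; 4 stages ⇒ order 4.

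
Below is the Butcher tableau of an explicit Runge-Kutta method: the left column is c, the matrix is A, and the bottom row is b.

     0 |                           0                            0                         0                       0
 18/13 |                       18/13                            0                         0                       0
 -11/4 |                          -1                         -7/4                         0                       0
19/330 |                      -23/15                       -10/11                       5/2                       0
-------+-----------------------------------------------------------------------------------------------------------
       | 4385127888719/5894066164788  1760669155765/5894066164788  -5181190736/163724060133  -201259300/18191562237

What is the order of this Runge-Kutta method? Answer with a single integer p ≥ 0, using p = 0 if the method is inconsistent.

b = (4385127888719/5894066164788, 1760669155765/5894066164788, -5181190736/163724060133, -201259300/18191562237)
c = (0, 18/13, -11/4, 19/330)
Ac = (0, 0, -63/26, -9305/1144)
Σ b_i: 4385127888719/5894066164788·1 + 1760669155765/5894066164788·1 + (-5181190736/163724060133)·1 + (-201259300/18191562237)·1 = 1 ✓
b·c: 1760669155765/5894066164788·18/13 + (-5181190736/163724060133)·(-11/4) + (-201259300/18191562237)·19/330 = 1/2 ✓
b·c²: 1760669155765/5894066164788·324/169 + (-5181190736/163724060133)·121/16 + (-201259300/18191562237)·361/108900 = 1/3 ✓
b·Ac: (-5181190736/163724060133)·(-63/26) + (-201259300/18191562237)·(-9305/1144) = 1/6 ✓
b·c³: 1760669155765/5894066164788·5832/2197 + (-5181190736/163724060133)·(-1331/64) + (-201259300/18191562237)·6859/35937000 = 2038423877043673/1404752435941140 ≠ 1/4 ⇒ order 3.
b·(c∘Ac): (-5181190736/163724060133)·693/104 + (-201259300/18191562237)·(-35359/75504) = -583724373833/2837883708972 ≠ 1/8
b·Ac²: (-5181190736/163724060133)·(-567/169) + (-201259300/18191562237)·1021015/59488 = -158375311937/1891922472648 ≠ 1/12
b·A²c: (-201259300/18191562237)·(-315/52) = 1761018875/26276701009 ≠ 1/24

3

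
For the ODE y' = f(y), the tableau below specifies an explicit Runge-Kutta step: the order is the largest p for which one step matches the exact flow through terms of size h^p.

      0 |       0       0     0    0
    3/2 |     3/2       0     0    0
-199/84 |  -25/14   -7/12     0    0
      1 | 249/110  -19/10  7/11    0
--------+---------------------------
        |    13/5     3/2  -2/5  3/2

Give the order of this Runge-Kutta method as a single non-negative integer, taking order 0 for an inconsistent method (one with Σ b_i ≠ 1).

b = (13/5, 3/2, -2/5, 3/2)
c = (0, 3/2, -199/84, 1)
Ac = (0, 0, -7/8, -719/165)
Σ b_i: 13/5·1 + 3/2·1 + (-2/5)·1 + 3/2·1 = 26/5 ≠ 1 ⇒ order 0.

0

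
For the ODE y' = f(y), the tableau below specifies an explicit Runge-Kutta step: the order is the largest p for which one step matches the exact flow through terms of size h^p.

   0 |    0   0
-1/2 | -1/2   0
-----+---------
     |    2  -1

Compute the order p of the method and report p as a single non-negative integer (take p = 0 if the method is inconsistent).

b = (2, -1)
c = (0, -1/2)
Σ b_i: 2·1 + (-1)·1 = 1 ✓
b·c: (-1)·(-1/2) = 1/2 ✓; 2 stages ⇒ order 2.

2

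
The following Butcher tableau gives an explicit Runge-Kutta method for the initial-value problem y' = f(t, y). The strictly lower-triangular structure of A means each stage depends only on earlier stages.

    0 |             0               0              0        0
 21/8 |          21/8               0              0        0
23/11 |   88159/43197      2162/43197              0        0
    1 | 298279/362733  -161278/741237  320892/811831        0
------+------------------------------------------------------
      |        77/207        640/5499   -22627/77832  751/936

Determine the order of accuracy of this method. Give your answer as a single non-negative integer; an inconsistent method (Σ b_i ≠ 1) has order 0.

4

b = (77/207, 640/5499, -22627/77832, 751/936)
c = (0, 21/8, 23/11, 1)
Ac = (0, 0, 1081/8228, 767/3004)
Σ b_i: 77/207·1 + 640/5499·1 + (-22627/77832)·1 + 751/936·1 = 1 ✓
b·c: 640/5499·21/8 + (-22627/77832)·23/11 + 751/936·1 = 1/2 ✓
b·c²: 640/5499·441/64 + (-22627/77832)·529/121 + 751/936·1 = 1/3 ✓
b·Ac: (-22627/77832)·1081/8228 + 751/936·767/3004 = 1/6 ✓
b·c³: 640/5499·9261/512 + (-22627/77832)·12167/1331 + 751/936·1 = 1/4 ✓
b·(c∘Ac): (-22627/77832)·24863/90508 + 751/936·767/3004 = 1/8 ✓
b·Ac²: (-22627/77832)·22701/65824 + 751/936·5499/24032 = 1/12 ✓
b·A²c: 751/936·39/751 = 1/24 ✓; 4 stages ⇒ order 4.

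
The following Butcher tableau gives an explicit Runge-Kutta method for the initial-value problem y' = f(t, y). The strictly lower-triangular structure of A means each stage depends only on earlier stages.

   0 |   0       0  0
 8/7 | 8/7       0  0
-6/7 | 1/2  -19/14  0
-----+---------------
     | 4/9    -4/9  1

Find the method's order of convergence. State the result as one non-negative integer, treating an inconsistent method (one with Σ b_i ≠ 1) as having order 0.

1

b = (4/9, -4/9, 1)
c = (0, 8/7, -6/7)
Ac = (0, 0, -76/49)
Σ b_i: 4/9·1 + (-4/9)·1 + 1·1 = 1 ✓
b·c: (-4/9)·8/7 + 1·(-6/7) = -86/63 ≠ 1/2 ⇒ order 1.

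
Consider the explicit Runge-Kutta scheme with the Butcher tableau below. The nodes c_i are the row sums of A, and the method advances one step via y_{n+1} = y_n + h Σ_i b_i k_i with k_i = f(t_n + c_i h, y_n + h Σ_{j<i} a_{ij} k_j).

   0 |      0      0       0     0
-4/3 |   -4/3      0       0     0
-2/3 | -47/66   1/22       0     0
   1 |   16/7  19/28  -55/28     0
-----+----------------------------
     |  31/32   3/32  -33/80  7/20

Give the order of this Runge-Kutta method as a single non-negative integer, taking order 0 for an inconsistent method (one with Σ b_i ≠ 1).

4

b = (31/32, 3/32, -33/80, 7/20)
c = (0, -4/3, -2/3, 1)
Ac = (0, 0, -2/33, 17/42)
Σ b_i: 31/32·1 + 3/32·1 + (-33/80)·1 + 7/20·1 = 1 ✓
b·c: 3/32·(-4/3) + (-33/80)·(-2/3) + 7/20·1 = 1/2 ✓
b·c²: 3/32·16/9 + (-33/80)·4/9 + 7/20·1 = 1/3 ✓
b·Ac: (-33/80)·(-2/33) + 7/20·17/42 = 1/6 ✓
b·c³: 3/32·(-64/27) + (-33/80)·(-8/27) + 7/20·1 = 1/4 ✓
b·(c∘Ac): (-33/80)·4/99 + 7/20·17/42 = 1/8 ✓
b·Ac²: (-33/80)·8/99 + 7/20·1/3 = 1/12 ✓
b·A²c: 7/20·5/42 = 1/24 ✓; 4 stages ⇒ order 4.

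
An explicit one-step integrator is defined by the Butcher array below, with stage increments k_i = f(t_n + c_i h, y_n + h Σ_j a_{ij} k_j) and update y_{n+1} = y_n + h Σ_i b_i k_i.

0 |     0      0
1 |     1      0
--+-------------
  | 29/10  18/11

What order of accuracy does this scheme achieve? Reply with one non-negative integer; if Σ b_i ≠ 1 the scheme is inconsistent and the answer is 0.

b = (29/10, 18/11)
c = (0, 1)
Σ b_i: 29/10·1 + 18/11·1 = 499/110 ≠ 1 ⇒ order 0.

0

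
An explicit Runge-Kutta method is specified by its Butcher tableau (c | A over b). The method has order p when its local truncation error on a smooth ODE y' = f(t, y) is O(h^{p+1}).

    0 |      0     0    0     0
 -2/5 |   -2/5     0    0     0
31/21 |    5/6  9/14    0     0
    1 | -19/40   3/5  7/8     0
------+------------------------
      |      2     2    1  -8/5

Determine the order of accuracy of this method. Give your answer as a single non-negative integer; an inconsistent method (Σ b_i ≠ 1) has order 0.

0

b = (2, 2, 1, -8/5)
c = (0, -2/5, 31/21, 1)
Ac = (0, 0, -9/35, 631/600)
Σ b_i: 2·1 + 2·1 + 1·1 + (-8/5)·1 = 17/5 ≠ 1 ⇒ order 0.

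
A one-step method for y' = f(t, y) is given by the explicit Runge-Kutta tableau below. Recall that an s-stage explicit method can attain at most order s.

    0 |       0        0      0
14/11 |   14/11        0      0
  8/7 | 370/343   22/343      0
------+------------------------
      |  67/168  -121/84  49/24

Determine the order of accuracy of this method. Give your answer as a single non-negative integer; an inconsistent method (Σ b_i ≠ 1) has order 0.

b = (67/168, -121/84, 49/24)
c = (0, 14/11, 8/7)
Ac = (0, 0, 4/49)
Σ b_i: 67/168·1 + (-121/84)·1 + 49/24·1 = 1 ✓
b·c: (-121/84)·14/11 + 49/24·8/7 = 1/2 ✓
b·c²: (-121/84)·196/121 + 49/24·64/49 = 1/3 ✓
b·Ac: 49/24·4/49 = 1/6 ✓; 3 stages ⇒ order 3.

3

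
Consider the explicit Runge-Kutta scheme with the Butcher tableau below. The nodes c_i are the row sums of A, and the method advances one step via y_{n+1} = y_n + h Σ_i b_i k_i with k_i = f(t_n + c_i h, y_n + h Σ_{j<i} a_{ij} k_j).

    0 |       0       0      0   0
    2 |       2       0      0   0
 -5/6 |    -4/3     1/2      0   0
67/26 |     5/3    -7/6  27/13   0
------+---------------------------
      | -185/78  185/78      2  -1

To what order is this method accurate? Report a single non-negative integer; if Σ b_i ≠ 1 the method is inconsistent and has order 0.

2

b = (-185/78, 185/78, 2, -1)
c = (0, 2, -5/6, 67/26)
Ac = (0, 0, 1, -317/78)
Σ b_i: (-185/78)·1 + 185/78·1 + 2·1 + (-1)·1 = 1 ✓
b·c: 185/78·2 + 2·(-5/6) + (-1)·67/26 = 1/2 ✓
b·c²: 185/78·4 + 2·25/36 + (-1)·4489/676 = 25769/6084 ≠ 1/3 ⇒ order 2.
b·Ac: 2·1 + (-1)·(-317/78) = 473/78 ≠ 1/6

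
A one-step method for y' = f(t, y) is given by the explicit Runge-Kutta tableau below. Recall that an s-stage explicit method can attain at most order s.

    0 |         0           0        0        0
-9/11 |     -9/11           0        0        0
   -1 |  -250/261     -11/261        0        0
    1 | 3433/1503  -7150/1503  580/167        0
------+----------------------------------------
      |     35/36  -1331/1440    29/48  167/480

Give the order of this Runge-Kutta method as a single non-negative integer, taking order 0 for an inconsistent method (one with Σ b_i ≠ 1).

4

b = (35/36, -1331/1440, 29/48, 167/480)
c = (0, -9/11, -1, 1)
Ac = (0, 0, 1/29, 70/167)
Σ b_i: 35/36·1 + (-1331/1440)·1 + 29/48·1 + 167/480·1 = 1 ✓
b·c: (-1331/1440)·(-9/11) + 29/48·(-1) + 167/480·1 = 1/2 ✓
b·c²: (-1331/1440)·81/121 + 29/48·1 + 167/480·1 = 1/3 ✓
b·Ac: 29/48·1/29 + 167/480·70/167 = 1/6 ✓
b·c³: (-1331/1440)·(-729/1331) + 29/48·(-1) + 167/480·1 = 1/4 ✓
b·(c∘Ac): 29/48·(-1/29) + 167/480·70/167 = 1/8 ✓
b·Ac²: 29/48·(-9/319) + 167/480·530/1837 = 1/12 ✓
b·A²c: 167/480·20/167 = 1/24 ✓; 4 stages ⇒ order 4.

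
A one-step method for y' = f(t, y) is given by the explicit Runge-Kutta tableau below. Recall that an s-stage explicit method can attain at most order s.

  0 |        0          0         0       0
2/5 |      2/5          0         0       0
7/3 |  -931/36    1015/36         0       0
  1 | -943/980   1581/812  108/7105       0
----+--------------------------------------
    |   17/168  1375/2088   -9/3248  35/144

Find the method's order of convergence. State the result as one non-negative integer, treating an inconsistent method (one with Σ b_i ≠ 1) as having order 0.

4

b = (17/168, 1375/2088, -9/3248, 35/144)
c = (0, 2/5, 7/3, 1)
Ac = (0, 0, 203/18, 57/70)
Σ b_i: 17/168·1 + 1375/2088·1 + (-9/3248)·1 + 35/144·1 = 1 ✓
b·c: 1375/2088·2/5 + (-9/3248)·7/3 + 35/144·1 = 1/2 ✓
b·c²: 1375/2088·4/25 + (-9/3248)·49/9 + 35/144·1 = 1/3 ✓
b·Ac: (-9/3248)·203/18 + 35/144·57/70 = 1/6 ✓
b·c³: 1375/2088·8/125 + (-9/3248)·343/27 + 35/144·1 = 1/4 ✓
b·(c∘Ac): (-9/3248)·1421/54 + 35/144·57/70 = 1/8 ✓
b·Ac²: (-9/3248)·203/45 + 35/144·69/175 = 1/12 ✓
b·A²c: 35/144·6/35 = 1/24 ✓; 4 stages ⇒ order 4.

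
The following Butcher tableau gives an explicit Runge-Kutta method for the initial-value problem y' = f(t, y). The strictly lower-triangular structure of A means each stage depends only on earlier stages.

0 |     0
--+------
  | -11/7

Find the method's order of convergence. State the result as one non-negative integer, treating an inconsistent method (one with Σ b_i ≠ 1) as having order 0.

b = (-11/7)
c = (0)
Σ b_i: (-11/7)·1 = -11/7 ≠ 1 ⇒ order 0.

0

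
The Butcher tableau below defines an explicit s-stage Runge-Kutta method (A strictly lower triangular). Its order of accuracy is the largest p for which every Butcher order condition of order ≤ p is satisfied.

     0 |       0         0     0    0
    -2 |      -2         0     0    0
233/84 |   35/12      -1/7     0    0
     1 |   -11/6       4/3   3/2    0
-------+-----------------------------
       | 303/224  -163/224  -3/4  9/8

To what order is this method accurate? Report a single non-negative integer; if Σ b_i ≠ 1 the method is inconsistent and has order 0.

b = (303/224, -163/224, -3/4, 9/8)
c = (0, -2, 233/84, 1)
Ac = (0, 0, 2/7, 251/168)
Σ b_i: 303/224·1 + (-163/224)·1 + (-3/4)·1 + 9/8·1 = 1 ✓
b·c: (-163/224)·(-2) + (-3/4)·233/84 + 9/8·1 = 1/2 ✓
b·c²: (-163/224)·4 + (-3/4)·54289/7056 + 9/8·1 = -71089/9408 ≠ 1/3 ⇒ order 2.
b·Ac: (-3/4)·2/7 + 9/8·251/168 = 657/448 ≠ 1/6

2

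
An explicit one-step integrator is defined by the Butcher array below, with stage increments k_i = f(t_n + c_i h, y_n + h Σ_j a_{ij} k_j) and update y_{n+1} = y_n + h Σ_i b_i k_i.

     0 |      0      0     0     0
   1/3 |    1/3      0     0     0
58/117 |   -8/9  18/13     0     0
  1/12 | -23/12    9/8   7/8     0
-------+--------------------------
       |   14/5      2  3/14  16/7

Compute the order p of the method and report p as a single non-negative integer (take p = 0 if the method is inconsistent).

0

b = (14/5, 2, 3/14, 16/7)
c = (0, 1/3, 58/117, 1/12)
Ac = (0, 0, 6/13, 757/936)
Σ b_i: 14/5·1 + 2·1 + 3/14·1 + 16/7·1 = 73/10 ≠ 1 ⇒ order 0.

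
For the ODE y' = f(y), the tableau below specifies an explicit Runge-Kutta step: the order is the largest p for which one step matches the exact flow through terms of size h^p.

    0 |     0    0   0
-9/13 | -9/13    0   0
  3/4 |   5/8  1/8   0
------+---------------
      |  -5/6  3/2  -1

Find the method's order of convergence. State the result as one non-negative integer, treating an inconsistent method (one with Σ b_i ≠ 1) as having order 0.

0

b = (-5/6, 3/2, -1)
c = (0, -9/13, 3/4)
Ac = (0, 0, -9/104)
Σ b_i: (-5/6)·1 + 3/2·1 + (-1)·1 = -1/3 ≠ 1 ⇒ order 0.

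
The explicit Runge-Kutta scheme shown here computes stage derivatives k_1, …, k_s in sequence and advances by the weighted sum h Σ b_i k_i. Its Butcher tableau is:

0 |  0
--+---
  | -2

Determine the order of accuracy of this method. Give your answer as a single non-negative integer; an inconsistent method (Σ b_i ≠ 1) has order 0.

0

b = (-2)
c = (0)
Σ b_i: (-2)·1 = -2 ≠ 1 ⇒ order 0.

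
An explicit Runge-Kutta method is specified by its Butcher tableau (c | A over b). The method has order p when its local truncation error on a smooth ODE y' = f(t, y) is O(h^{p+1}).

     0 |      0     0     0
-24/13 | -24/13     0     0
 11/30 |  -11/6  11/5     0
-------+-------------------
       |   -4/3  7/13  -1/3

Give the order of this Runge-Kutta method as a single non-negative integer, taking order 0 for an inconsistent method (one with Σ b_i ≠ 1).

b = (-4/3, 7/13, -1/3)
c = (0, -24/13, 11/30)
Ac = (0, 0, -264/65)
Σ b_i: (-4/3)·1 + 7/13·1 + (-1/3)·1 = -44/39 ≠ 1 ⇒ order 0.

0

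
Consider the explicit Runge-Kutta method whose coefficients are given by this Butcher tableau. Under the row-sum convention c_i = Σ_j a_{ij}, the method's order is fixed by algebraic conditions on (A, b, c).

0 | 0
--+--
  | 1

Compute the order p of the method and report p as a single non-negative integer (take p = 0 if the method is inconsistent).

1

b = (1)
c = (0)
Σ b_i: 1·1 = 1 ✓; 1 stage ⇒ order 1.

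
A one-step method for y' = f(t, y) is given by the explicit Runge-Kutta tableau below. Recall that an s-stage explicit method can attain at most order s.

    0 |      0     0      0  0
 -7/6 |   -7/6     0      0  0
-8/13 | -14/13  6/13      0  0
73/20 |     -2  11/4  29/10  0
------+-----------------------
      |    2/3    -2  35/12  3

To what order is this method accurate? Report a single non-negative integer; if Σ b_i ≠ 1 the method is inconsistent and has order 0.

0

b = (2/3, -2, 35/12, 3)
c = (0, -7/6, -8/13, 73/20)
Ac = (0, 0, -7/13, -7789/1560)
Σ b_i: 2/3·1 + (-2)·1 + 35/12·1 + 3·1 = 55/12 ≠ 1 ⇒ order 0.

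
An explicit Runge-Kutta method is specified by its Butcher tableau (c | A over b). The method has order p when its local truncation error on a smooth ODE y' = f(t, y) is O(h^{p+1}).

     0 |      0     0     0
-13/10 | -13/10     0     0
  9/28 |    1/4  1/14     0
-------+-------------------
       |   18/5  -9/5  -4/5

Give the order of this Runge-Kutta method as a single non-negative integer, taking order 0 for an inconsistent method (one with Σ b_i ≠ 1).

1

b = (18/5, -9/5, -4/5)
c = (0, -13/10, 9/28)
Ac = (0, 0, -13/140)
Σ b_i: 18/5·1 + (-9/5)·1 + (-4/5)·1 = 1 ✓
b·c: (-9/5)·(-13/10) + (-4/5)·9/28 = 729/350 ≠ 1/2 ⇒ order 1.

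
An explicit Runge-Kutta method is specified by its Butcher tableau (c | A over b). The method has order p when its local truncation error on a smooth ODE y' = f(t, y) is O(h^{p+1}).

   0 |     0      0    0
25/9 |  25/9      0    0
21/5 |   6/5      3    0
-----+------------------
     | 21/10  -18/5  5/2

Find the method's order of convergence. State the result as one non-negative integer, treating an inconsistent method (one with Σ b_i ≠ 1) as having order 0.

b = (21/10, -18/5, 5/2)
c = (0, 25/9, 21/5)
Ac = (0, 0, 25/3)
Σ b_i: 21/10·1 + (-18/5)·1 + 5/2·1 = 1 ✓
b·c: (-18/5)·25/9 + 5/2·21/5 = 1/2 ✓
b·c²: (-18/5)·625/81 + 5/2·441/25 = 1469/90 ≠ 1/3 ⇒ order 2.
b·Ac: 5/2·25/3 = 125/6 ≠ 1/6

2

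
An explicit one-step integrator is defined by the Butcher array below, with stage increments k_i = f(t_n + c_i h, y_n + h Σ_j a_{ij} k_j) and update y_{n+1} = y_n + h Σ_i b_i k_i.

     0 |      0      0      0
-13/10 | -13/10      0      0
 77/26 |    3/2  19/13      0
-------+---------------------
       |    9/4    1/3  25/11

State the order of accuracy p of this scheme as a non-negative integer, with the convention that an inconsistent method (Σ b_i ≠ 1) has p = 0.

b = (9/4, 1/3, 25/11)
c = (0, -13/10, 77/26)
Ac = (0, 0, -19/10)
Σ b_i: 9/4·1 + 1/3·1 + 25/11·1 = 641/132 ≠ 1 ⇒ order 0.

0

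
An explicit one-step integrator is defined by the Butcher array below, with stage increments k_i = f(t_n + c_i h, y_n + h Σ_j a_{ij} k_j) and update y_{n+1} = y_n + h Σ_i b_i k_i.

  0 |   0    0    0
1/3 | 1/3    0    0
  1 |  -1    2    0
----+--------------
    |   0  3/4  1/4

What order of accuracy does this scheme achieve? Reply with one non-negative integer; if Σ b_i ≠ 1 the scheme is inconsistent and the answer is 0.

3

b = (0, 3/4, 1/4)
c = (0, 1/3, 1)
Ac = (0, 0, 2/3)
Σ b_i: 3/4·1 + 1/4·1 = 1 ✓
b·c: 3/4·1/3 + 1/4·1 = 1/2 ✓
b·c²: 3/4·1/9 + 1/4·1 = 1/3 ✓
b·Ac: 1/4·2/3 = 1/6 ✓; 3 stages ⇒ order 3.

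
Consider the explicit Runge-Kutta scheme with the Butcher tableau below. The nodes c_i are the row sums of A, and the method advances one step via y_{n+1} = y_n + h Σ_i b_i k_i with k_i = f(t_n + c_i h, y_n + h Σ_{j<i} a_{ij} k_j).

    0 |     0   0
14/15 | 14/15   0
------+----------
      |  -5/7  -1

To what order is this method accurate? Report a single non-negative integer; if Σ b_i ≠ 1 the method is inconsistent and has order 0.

b = (-5/7, -1)
c = (0, 14/15)
Σ b_i: (-5/7)·1 + (-1)·1 = -12/7 ≠ 1 ⇒ order 0.

0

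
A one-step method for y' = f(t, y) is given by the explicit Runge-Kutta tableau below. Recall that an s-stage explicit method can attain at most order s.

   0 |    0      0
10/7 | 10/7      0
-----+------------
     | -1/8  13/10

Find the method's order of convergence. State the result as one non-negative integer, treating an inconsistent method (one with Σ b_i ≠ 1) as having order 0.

0

b = (-1/8, 13/10)
c = (0, 10/7)
Σ b_i: (-1/8)·1 + 13/10·1 = 47/40 ≠ 1 ⇒ order 0.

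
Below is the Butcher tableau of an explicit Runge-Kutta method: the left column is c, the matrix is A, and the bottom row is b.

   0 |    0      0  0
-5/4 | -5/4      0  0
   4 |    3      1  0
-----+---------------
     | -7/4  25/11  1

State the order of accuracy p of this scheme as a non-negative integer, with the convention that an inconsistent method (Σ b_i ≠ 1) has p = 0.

b = (-7/4, 25/11, 1)
c = (0, -5/4, 4)
Ac = (0, 0, -5/4)
Σ b_i: (-7/4)·1 + 25/11·1 + 1·1 = 67/44 ≠ 1 ⇒ order 0.

0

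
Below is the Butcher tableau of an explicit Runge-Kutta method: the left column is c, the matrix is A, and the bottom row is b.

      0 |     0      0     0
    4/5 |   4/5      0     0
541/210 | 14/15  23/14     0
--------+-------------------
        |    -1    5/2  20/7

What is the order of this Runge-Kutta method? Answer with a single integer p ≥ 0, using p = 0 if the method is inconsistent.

b = (-1, 5/2, 20/7)
c = (0, 4/5, 541/210)
Ac = (0, 0, 46/35)
Σ b_i: (-1)·1 + 5/2·1 + 20/7·1 = 61/14 ≠ 1 ⇒ order 0.

0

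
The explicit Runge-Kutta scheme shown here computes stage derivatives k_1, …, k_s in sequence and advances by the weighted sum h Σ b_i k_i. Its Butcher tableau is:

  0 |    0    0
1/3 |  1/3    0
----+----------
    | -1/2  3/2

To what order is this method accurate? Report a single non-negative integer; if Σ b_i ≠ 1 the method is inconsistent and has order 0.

2

b = (-1/2, 3/2)
c = (0, 1/3)
Σ b_i: (-1/2)·1 + 3/2·1 = 1 ✓
b·c: 3/2·1/3 = 1/2 ✓; 2 stages ⇒ order 2.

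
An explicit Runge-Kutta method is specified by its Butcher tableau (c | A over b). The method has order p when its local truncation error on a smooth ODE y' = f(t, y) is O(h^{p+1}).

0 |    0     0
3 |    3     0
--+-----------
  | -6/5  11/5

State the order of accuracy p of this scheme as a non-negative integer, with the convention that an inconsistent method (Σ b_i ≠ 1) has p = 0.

1

b = (-6/5, 11/5)
c = (0, 3)
Σ b_i: (-6/5)·1 + 11/5·1 = 1 ✓
b·c: 11/5·3 = 33/5 ≠ 1/2 ⇒ order 1.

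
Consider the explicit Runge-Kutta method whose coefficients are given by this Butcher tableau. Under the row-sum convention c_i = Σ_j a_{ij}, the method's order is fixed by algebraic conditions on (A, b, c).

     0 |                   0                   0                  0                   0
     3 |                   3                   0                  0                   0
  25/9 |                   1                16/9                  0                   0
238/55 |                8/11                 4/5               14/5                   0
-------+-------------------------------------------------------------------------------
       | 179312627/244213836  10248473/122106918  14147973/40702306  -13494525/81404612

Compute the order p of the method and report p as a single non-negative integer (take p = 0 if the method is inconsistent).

3

b = (179312627/244213836, 10248473/122106918, 14147973/40702306, -13494525/81404612)
c = (0, 3, 25/9, 238/55)
Ac = (0, 0, 16/3, 458/45)
Σ b_i: 179312627/244213836·1 + 10248473/122106918·1 + 14147973/40702306·1 + (-13494525/81404612)·1 = 1 ✓
b·c: 10248473/122106918·3 + 14147973/40702306·25/9 + (-13494525/81404612)·238/55 = 1/2 ✓
b·c²: 10248473/122106918·9 + 14147973/40702306·625/81 + (-13494525/81404612)·56644/3025 = 1/3 ✓
b·Ac: 14147973/40702306·16/3 + (-13494525/81404612)·458/45 = 1/6 ✓
b·c³: 10248473/122106918·27 + 14147973/40702306·15625/729 + (-13494525/81404612)·13481272/166375 = -112303451011/30221462205 ≠ 1/4 ⇒ order 3.
b·(c∘Ac): 14147973/40702306·400/27 + (-13494525/81404612)·109004/2475 = -131345207/61053459 ≠ 1/8
b·Ac²: 14147973/40702306·16 + (-13494525/81404612)·11666/405 = 864353381/1098962262 ≠ 1/12
b·A²c: (-13494525/81404612)·224/15 = -50379560/20351153 ≠ 1/24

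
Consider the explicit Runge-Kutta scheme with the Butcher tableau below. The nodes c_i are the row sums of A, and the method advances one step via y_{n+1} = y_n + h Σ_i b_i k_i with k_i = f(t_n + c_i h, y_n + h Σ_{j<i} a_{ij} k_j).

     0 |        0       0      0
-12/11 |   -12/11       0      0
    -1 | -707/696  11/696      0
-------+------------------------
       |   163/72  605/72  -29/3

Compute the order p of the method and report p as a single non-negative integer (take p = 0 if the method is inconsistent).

b = (163/72, 605/72, -29/3)
c = (0, -12/11, -1)
Ac = (0, 0, -1/58)
Σ b_i: 163/72·1 + 605/72·1 + (-29/3)·1 = 1 ✓
b·c: 605/72·(-12/11) + (-29/3)·(-1) = 1/2 ✓
b·c²: 605/72·144/121 + (-29/3)·1 = 1/3 ✓
b·Ac: (-29/3)·(-1/58) = 1/6 ✓; 3 stages ⇒ order 3.

3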